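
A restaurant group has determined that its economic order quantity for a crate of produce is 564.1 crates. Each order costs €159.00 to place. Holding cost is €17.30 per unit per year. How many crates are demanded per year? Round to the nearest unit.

The basic EOQ model gives Q* = √(2DS/H); rearrange for the unknown.
From Q* = √(2DS/H): D = Q*²H / (2S) = 564.1² × 17.3 / (2 × 159) = 17311.360.

D ≈ 17,311 crates per year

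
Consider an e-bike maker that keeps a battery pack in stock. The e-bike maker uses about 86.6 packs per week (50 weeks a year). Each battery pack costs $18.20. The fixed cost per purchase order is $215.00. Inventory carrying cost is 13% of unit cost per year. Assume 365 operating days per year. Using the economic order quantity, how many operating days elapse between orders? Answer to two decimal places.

T ≈ 74.78 days

Annual demand D = 86.6 × 50 = 4,330.
Holding cost H = 0.13 × $18.20 = $2.3660 per unit per year.
The optimal lot size = √(2DS/H) = √(2 × 4,330 × 215 / 2.366) ≈ 887.10.
Cycle time = Q*/D × 365 = 887.10 / 4,330 × 365 ≈ 74.778 days.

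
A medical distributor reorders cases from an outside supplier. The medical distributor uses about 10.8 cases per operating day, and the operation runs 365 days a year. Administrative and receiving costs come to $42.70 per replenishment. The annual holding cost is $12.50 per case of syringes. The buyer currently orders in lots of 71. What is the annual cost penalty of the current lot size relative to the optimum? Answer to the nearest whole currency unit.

Extra cost ≈ $763 per year

Annual demand D = 10.8 × 365 = 3,942.
EOQ = √(2DS/H) = √(2 × 3,942 × 42.7 / 12.5) ≈ 164.11.
Cost at Q* = (D/Q*)S + (Q*/2)H = √(2DSH) ≈ $2,051.36.
Cost at Q = 71: (3,942/71)×42.7 + (71/2)×12.5 = $2,370.75 + $443.75 = $2,814.50.
Excess = $2,814.50 − $2,051.36 = $763.14.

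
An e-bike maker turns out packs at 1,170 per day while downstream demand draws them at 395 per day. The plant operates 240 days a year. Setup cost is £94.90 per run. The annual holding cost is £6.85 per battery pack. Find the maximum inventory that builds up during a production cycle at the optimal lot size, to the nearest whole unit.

Annual demand D = 395 × 240 = 94,800.
Production build-up factor (1 − d/p) = 1 − 395/1,170 = 0.6624.
Q* = √(2DS / (H(1 − d/p))) = √(2 × 94,800 × 94.9 / (6.85 × 0.6624)).
= √(17,993,040 / 4.5374) ≈ 1991.357.
Maximum inventory = Q*(1 − d/p) = 1991.357 × 0.6624 ≈ 1319.061.

I_max ≈ 1,319 packs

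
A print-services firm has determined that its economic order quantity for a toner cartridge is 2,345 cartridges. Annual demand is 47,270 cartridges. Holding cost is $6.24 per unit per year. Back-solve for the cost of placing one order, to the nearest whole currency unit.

The basic EOQ model gives Q* = √(2DS/H); rearrange for the unknown.
From Q* = √(2DS/H): S = Q*²H / (2D) = 2,345² × 6.24 / (2 × 47,270) = 362.9566.

S ≈ $363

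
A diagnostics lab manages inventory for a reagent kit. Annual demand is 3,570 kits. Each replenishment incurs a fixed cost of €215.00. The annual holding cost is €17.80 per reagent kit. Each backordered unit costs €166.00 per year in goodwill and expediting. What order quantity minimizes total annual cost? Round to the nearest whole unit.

With planned backorders, Q* = √(2DS/H) · √((H+B)/B).
√(2DS/H) = √(2 × 3,570 × 215 / 17.8) = 293.669.
√((H+B)/B) = √((17.8+166)/166) = 1.0522.
Q* ≈ 309.013.

Q* ≈ 309 kits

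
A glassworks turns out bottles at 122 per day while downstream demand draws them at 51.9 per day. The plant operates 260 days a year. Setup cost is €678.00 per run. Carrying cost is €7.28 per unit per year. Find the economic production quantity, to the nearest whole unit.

Q* ≈ 2,091 bottles

Annual demand D = 51.9 × 260 = 13,494.
Production build-up factor (1 − d/p) = 1 − 51.9/122 = 0.5746.
Q* = √(2DS / (H(1 − d/p))) = √(2 × 13,494 × 678 / (7.28 × 0.5746)).
= √(18,297,864 / 4.183) ≈ 2091.488.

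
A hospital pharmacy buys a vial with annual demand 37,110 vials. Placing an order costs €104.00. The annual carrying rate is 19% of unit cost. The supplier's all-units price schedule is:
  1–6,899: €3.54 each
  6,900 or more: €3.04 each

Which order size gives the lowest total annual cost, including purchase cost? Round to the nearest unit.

Holding cost per unit per year at price C is H = 0.19·C.
Candidates are each tier's EOQ (if it falls in that tier) and each price-break quantity.
EOQ at €3.54 = 3387.7 (feasible in tier 1): TC = 37,110×€3.54 + (37,110/3387.7)×104 + (3387.7/2)×0.19×€3.54 = €133,647.93.
EOQ at €3.04 = 3655.6 < 6900, so use break Q=6900: TC = 37,110×€3.04 + (37,110/6900.0)×104 + (6900.0/2)×0.19×€3.04 = €115,366.46.
Lowest total cost is €115,366.46 at Q = 6900.0.

Q* ≈ 6,900 vials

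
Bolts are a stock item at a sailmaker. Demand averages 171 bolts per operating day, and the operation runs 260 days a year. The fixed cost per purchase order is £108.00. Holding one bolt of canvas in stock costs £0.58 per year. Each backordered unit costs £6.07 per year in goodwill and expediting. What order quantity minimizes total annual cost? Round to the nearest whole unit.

Q* ≈ 4,259 bolts

Annual demand D = 171 × 260 = 44,460.
With planned backorders, Q* = √(2DS/H) · √((H+B)/B).
√(2DS/H) = √(2 × 44,460 × 108 / 0.58) = 4069.093.
√((H+B)/B) = √((0.58+6.07)/6.07) = 1.0467.
Q* ≈ 4259.063.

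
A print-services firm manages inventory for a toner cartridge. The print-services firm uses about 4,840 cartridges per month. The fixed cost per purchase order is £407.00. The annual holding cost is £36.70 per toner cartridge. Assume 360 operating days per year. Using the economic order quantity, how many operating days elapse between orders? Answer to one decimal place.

Annual demand D = 4,840 × 12 = 58,080.
The optimal lot size = √(2DS/H) = √(2 × 58,080 × 407 / 36.7) ≈ 1134.99.
Cycle time = Q*/D × 360 = 1134.99 / 58,080 × 360 ≈ 7.035 days.

T ≈ 7.0 days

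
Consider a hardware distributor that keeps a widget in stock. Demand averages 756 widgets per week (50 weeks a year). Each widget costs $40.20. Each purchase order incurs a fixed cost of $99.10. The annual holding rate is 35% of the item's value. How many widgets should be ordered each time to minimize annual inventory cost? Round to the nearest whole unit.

Annual demand D = 756 × 50 = 37,800.
Holding cost H = 0.35 × $40.20 = $14.0700 per unit per year.
EOQ = √(2DS / H) = √(2 × 37,800 × 99.1 / 14.07).
= √(7,491,960 / 14.07) = √532,477.6119 ≈ 729.711.

Q* ≈ 730 widgets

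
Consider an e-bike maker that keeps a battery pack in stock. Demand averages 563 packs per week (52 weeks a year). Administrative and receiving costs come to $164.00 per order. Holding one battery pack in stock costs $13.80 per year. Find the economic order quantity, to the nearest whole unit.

Annual demand D = 563 × 52 = 29,276.
EOQ = √(2DS / H) = √(2 × 29,276 × 164 / 13.8).
= √(9,602,528 / 13.8) = √695,835.3623 ≈ 834.167.

Q* ≈ 834 packs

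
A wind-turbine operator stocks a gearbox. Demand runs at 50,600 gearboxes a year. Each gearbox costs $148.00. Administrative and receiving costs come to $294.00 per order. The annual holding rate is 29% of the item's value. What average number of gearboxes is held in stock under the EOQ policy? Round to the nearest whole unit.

Holding cost H = 0.29 × $148.00 = $42.9200 per unit per year.
EOQ = √(2DS/H) = √(2 × 50,600 × 294 / 42.92) ≈ 832.60.
Average inventory = Q*/2 ≈ 832.60 / 2 = 416.298.

Average inventory ≈ 416 gearboxes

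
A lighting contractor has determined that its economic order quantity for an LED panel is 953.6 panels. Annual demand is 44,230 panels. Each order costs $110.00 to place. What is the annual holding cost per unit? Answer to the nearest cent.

Squaring Q* = √(2DS/H) gives Q*² = 2DS/H.
From Q* = √(2DS/H): H = 2DS / Q*² = 2 × 44,230 × 110 / 953.6² = 10.7006.

H ≈ $10.70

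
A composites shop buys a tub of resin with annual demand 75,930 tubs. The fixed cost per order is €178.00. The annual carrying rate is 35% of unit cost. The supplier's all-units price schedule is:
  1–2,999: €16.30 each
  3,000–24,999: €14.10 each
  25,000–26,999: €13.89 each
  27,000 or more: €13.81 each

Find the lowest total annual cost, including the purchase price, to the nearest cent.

TC* ≈ €1,082,520.68

Holding cost per unit per year at price C is H = 0.35·C.
Evaluate total cost at each tier's feasible EOQ or, if the EOQ is below the tier, at the tier's minimum quantity.
EOQ at €16.30 = 2176.7 (feasible in tier 1): TC = 75,930×€16.30 + (75,930/2176.7)×178 + (2176.7/2)×0.35×€16.30 = €1,250,077.22.
EOQ at €14.10 = 2340.4 < 3000, so use break Q=3000: TC = 75,930×€14.10 + (75,930/3000.0)×178 + (3000.0/2)×0.35×€14.10 = €1,082,520.68.
EOQ at €13.89 = 2358.0 < 25000, so use break Q=25000: TC = 75,930×€13.89 + (75,930/25000.0)×178 + (25000.0/2)×0.35×€13.89 = €1,115,977.07.
EOQ at €13.81 = 2364.8 < 27000, so use break Q=27000: TC = 75,930×€13.81 + (75,930/27000.0)×178 + (27000.0/2)×0.35×€13.81 = €1,114,346.13.
Lowest total cost among the candidates is at Q = 3000.0.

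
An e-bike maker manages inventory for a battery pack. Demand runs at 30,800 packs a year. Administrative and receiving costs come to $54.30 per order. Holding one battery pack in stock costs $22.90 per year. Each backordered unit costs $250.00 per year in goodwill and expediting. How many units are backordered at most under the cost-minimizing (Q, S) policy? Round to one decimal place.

S* ≈ 33.5 packs

With planned backorders, Q* = √(2DS/H) · √((H+B)/B).
√(2DS/H) = √(2 × 30,800 × 54.3 / 22.9) = 382.184.
√((H+B)/B) = √((22.9+250)/250) = 1.0448.
Q* ≈ 399.305.
S* = Q* · H/(H+B) = 399.305 × 22.9/272.9 ≈ 33.507.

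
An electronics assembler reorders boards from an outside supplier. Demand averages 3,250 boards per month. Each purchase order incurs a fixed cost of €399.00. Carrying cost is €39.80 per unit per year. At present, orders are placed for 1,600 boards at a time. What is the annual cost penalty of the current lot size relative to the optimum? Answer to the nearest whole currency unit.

Extra cost ≈ €6,371 per year

Annual demand D = 3,250 × 12 = 39,000.
EOQ = √(2DS/H) = √(2 × 39,000 × 399 / 39.8) ≈ 884.28.
Cost at Q* = (D/Q*)S + (Q*/2)H = √(2DSH) ≈ €35,194.54.
Cost at Q = 1,600: (39,000/1,600)×399 + (1,600/2)×39.8 = €9,725.62 + €31,840.00 = €41,565.62.
Excess = €41,565.62 − €35,194.54 = €6,371.09.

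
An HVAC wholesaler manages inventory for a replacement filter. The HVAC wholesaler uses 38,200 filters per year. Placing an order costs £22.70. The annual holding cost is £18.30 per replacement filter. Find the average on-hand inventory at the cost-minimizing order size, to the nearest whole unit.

Q* = √(2DS/H) = √(2 × 38,200 × 22.7 / 18.3) ≈ 307.85.
Average inventory = Q*/2 ≈ 307.85 / 2 = 153.923.

Average inventory ≈ 154 filters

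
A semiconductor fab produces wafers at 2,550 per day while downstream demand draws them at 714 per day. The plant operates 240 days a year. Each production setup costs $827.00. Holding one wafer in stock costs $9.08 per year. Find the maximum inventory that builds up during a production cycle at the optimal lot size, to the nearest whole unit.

I_max ≈ 4,741 wafers

Annual demand D = 714 × 240 = 171,360.
Production build-up factor (1 − d/p) = 1 − 714/2,550 = 0.7200.
Q* = √(2DS / (H(1 − d/p))) = √(2 × 171,360 × 827 / (9.08 × 0.7200)).
= √(283,429,440 / 6.5376) ≈ 6584.356.
Maximum inventory = Q*(1 − d/p) = 6584.356 × 0.7200 ≈ 4740.736.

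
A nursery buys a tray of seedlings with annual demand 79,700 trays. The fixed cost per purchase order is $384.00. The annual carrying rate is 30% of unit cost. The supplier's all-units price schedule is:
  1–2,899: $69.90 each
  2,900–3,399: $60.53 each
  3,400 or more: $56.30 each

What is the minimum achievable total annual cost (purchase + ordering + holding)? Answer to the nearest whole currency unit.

Holding cost per unit per year at price C is H = 0.30·C.
Evaluate total cost at each tier's feasible EOQ or, if the EOQ is below the tier, at the tier's minimum quantity.
EOQ at $69.90 = 1708.5 (feasible in tier 1): TC = 79,700×$69.90 + (79,700/1708.5)×384 + (1708.5/2)×0.30×$69.90 = $5,606,856.88.
EOQ at $60.53 = 1836.0 < 2900, so use break Q=2900: TC = 79,700×$60.53 + (79,700/2900.0)×384 + (2900.0/2)×0.30×$60.53 = $4,861,124.93.
EOQ at $56.30 = 1903.7 < 3400, so use break Q=3400: TC = 79,700×$56.30 + (79,700/3400.0)×384 + (3400.0/2)×0.30×$56.30 = $4,524,824.41.
Lowest total cost among the candidates is at Q = 3400.0.

TC* ≈ $4,524,824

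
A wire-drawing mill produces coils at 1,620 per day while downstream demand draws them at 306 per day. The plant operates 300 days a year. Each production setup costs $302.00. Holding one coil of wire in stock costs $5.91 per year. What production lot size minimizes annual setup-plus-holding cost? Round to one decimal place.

Annual demand D = 306 × 300 = 91,800.
Production build-up factor (1 − d/p) = 1 − 306/1,620 = 0.8111.
Q* = √(2DS / (H(1 − d/p))) = √(2 × 91,800 × 302 / (5.91 × 0.8111)).
= √(55,447,200 / 4.7937) ≈ 3400.994.

Q* ≈ 3,401.0 coils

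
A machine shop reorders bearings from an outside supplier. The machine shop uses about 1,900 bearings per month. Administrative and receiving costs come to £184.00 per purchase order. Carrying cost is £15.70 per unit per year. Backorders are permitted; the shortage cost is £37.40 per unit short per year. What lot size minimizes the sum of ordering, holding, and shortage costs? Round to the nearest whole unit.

Annual demand D = 1,900 × 12 = 22,800.
With planned backorders, Q* = √(2DS/H) · √((H+B)/B).
√(2DS/H) = √(2 × 22,800 × 184 / 15.7) = 731.041.
√((H+B)/B) = √((15.7+37.4)/37.4) = 1.1915.
Q* ≈ 871.070.

Q* ≈ 871 bearings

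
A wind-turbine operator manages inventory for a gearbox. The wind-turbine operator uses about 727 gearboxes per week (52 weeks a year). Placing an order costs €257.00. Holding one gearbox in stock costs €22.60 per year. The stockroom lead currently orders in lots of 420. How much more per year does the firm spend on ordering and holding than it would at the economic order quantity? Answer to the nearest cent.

Annual demand D = 727 × 52 = 37,804.
EOQ = √(2DS/H) = √(2 × 37,804 × 257 / 22.6) ≈ 927.25.
Cost at Q* = (D/Q*)S + (Q*/2)H = √(2DSH) ≈ €20,955.82.
Cost at Q = 420: (37,804/420)×257 + (420/2)×22.6 = €23,132.45 + €4,746.00 = €27,878.45.
Excess = €27,878.45 − €20,955.82 = €6,922.63.

Extra cost ≈ €6,922.63 per year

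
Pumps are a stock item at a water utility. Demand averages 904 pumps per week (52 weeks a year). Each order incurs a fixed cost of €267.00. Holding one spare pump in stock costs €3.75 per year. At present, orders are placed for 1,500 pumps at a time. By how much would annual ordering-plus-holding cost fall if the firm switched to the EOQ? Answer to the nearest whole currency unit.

Annual demand D = 904 × 52 = 47,008.
EOQ = √(2DS/H) = √(2 × 47,008 × 267 / 3.75) ≈ 2587.26.
Cost at Q* = (D/Q*)S + (Q*/2)H = √(2DSH) ≈ €9,702.24.
Cost at Q = 1,500: (47,008/1,500)×267 + (1,500/2)×3.75 = €8,367.42 + €2,812.50 = €11,179.92.
Excess = €11,179.92 − €9,702.24 = €1,477.68.

Extra cost ≈ €1,478 per year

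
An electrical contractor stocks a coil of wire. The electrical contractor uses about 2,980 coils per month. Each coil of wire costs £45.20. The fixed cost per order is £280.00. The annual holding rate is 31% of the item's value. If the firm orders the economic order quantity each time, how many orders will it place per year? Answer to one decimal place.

N ≈ 29.9 orders per year

Annual demand D = 2,980 × 12 = 35,760.
Holding cost H = 0.31 × £45.20 = £14.0120 per unit per year.
The optimal lot size = √(2DS/H) = √(2 × 35,760 × 280 / 14.012) ≈ 1195.48.
Orders per year = D / Q* = 35,760 / 1195.48 ≈ 29.913.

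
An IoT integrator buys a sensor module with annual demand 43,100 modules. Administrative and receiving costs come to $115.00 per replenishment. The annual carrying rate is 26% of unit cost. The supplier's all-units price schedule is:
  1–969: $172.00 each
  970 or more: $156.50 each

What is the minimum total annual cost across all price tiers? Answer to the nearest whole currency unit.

Holding cost per unit per year at price C is H = 0.26·C.
For each price level, check whether its EOQ is feasible; otherwise the best quantity at that price is the breakpoint.
EOQ at $172.00 = 470.8 (feasible in tier 1): TC = 43,100×$172.00 + (43,100/470.8)×115 + (470.8/2)×0.26×$172.00 = $7,434,254.91.
EOQ at $156.50 = 493.6 < 970, so use break Q=970: TC = 43,100×$156.50 + (43,100/970.0)×115 + (970.0/2)×0.26×$156.50 = $6,769,994.44.
Lowest total cost among the candidates is at Q = 970.0.

TC* ≈ $6,769,994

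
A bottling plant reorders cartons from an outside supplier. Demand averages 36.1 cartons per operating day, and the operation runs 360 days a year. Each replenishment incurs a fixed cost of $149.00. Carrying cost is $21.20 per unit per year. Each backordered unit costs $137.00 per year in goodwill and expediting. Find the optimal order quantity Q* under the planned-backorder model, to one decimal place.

Q* ≈ 459.3 cartons

Annual demand D = 36.1 × 360 = 12,996.
With planned backorders, Q* = √(2DS/H) · √((H+B)/B).
√(2DS/H) = √(2 × 12,996 × 149 / 21.2) = 427.410.
√((H+B)/B) = √((21.2+137)/137) = 1.0746.
Q* ≈ 459.291.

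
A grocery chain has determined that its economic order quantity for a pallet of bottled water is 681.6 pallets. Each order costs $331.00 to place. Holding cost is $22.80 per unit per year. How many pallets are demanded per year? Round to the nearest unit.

D ≈ 16,001 pallets per year

Invert the EOQ relation Q*² = 2DS/H.
From Q* = √(2DS/H): D = Q*²H / (2S) = 681.6² × 22.8 / (2 × 331) = 16000.591.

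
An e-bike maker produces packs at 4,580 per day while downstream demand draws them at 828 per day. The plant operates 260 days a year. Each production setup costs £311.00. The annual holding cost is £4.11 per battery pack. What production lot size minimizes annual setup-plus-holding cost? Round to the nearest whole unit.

Annual demand D = 828 × 260 = 215,280.
Production build-up factor (1 − d/p) = 1 − 828/4,580 = 0.8192.
Q* = √(2DS / (H(1 − d/p))) = √(2 × 215,280 × 311 / (4.11 × 0.8192)).
= √(133,904,160 / 3.367) ≈ 6306.341.

Q* ≈ 6,306 packs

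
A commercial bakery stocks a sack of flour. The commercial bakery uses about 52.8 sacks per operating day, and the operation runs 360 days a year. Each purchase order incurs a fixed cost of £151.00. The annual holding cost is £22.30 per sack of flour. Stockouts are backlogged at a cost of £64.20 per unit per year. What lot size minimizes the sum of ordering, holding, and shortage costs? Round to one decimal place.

Annual demand D = 52.8 × 360 = 19,008.
With planned backorders, Q* = √(2DS/H) · √((H+B)/B).
√(2DS/H) = √(2 × 19,008 × 151 / 22.3) = 507.364.
√((H+B)/B) = √((22.3+64.2)/64.2) = 1.1608.
Q* ≈ 588.925.

Q* ≈ 588.9 sacks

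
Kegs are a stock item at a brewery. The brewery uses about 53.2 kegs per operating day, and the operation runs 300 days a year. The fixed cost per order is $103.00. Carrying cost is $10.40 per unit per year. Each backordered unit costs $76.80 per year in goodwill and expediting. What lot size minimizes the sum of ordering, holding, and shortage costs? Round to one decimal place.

Q* ≈ 599.1 kegs

Annual demand D = 53.2 × 300 = 15,960.
With planned backorders, Q* = √(2DS/H) · √((H+B)/B).
√(2DS/H) = √(2 × 15,960 × 103 / 10.4) = 562.255.
√((H+B)/B) = √((10.4+76.8)/76.8) = 1.0656.
Q* ≈ 599.116.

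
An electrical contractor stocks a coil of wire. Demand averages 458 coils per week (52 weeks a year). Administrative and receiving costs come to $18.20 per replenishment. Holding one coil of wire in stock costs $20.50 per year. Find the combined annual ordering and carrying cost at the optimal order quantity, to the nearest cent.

TC* ≈ $4,215.63

Annual demand D = 458 × 52 = 23,816.
Q* = √(2DS/H) = √(2 × 23,816 × 18.2 / 20.5) ≈ 205.64.
At the optimum the two cost components are equal, so total cost = 2·(Q*/2)H = Q*·H.
Minimum total = √(2DSH) = √(2 × 23,816 × 18.2 × 20.5) ≈ 4215.626.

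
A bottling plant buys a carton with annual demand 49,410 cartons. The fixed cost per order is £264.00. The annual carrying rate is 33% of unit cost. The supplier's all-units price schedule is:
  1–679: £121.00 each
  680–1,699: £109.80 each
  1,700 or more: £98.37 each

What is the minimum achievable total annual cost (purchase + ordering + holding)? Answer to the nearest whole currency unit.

TC* ≈ £4,895,728

Holding cost per unit per year at price C is H = 0.33·C.
Evaluate total cost at each tier's feasible EOQ or, if the EOQ is below the tier, at the tier's minimum quantity.
Tier 1 (£121.00): EOQ = 808.3 exceeds tier's upper bound 679, so this tier is dominated.
EOQ at £109.80 = 848.5 (feasible in tier 2): TC = 49,410×£109.80 + (49,410/848.5)×264 + (848.5/2)×0.33×£109.80 = £5,455,963.57.
EOQ at £98.37 = 896.5 < 1700, so use break Q=1700: TC = 49,410×£98.37 + (49,410/1700.0)×264 + (1700.0/2)×0.33×£98.37 = £4,895,727.57.
Lowest total cost among the candidates is at Q = 1700.0.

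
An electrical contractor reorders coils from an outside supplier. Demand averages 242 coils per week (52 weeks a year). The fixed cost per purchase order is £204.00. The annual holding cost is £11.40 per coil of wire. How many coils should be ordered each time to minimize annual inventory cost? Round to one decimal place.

Annual demand D = 242 × 52 = 12,584.
EOQ = √(2DS / H) = √(2 × 12,584 × 204 / 11.4).
= √(5,134,272 / 11.4) = √450,374.7368 ≈ 671.100.

Q* ≈ 671.1 coils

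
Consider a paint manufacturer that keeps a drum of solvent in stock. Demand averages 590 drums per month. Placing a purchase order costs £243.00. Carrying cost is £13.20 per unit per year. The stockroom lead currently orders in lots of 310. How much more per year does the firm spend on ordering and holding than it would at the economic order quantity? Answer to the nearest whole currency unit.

Annual demand D = 590 × 12 = 7,080.
EOQ = √(2DS/H) = √(2 × 7,080 × 243 / 13.2) ≈ 510.56.
Cost at Q* = (D/Q*)S + (Q*/2)H = √(2DSH) ≈ £6,739.41.
Cost at Q = 310: (7,080/310)×243 + (310/2)×13.2 = £5,549.81 + £2,046.00 = £7,595.81.
Excess = £7,595.81 − £6,739.41 = £856.40.

Extra cost ≈ £856 per year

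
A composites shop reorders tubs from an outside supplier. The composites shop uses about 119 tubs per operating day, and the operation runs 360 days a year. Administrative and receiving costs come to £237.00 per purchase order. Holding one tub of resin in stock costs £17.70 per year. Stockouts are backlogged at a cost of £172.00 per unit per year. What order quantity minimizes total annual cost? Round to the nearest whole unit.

Q* ≈ 1,125 tubs

Annual demand D = 119 × 360 = 42,840.
With planned backorders, Q* = √(2DS/H) · √((H+B)/B).
√(2DS/H) = √(2 × 42,840 × 237 / 17.7) = 1071.093.
√((H+B)/B) = √((17.7+172)/172) = 1.0502.
Q* ≈ 1124.855.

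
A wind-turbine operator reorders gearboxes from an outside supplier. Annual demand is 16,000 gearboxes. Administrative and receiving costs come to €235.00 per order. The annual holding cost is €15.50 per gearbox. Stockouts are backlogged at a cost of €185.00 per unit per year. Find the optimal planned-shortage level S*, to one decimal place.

S* ≈ 56.1 gearboxes

With planned backorders, Q* = √(2DS/H) · √((H+B)/B).
√(2DS/H) = √(2 × 16,000 × 235 / 15.5) = 696.535.
√((H+B)/B) = √((15.5+185)/185) = 1.0410.
Q* ≈ 725.128.
S* = Q* · H/(H+B) = 725.128 × 15.5/200.5 ≈ 56.057.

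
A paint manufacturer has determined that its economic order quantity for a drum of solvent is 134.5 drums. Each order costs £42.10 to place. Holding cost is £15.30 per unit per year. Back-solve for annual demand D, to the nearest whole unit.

D ≈ 3,287 drums per year

Squaring Q* = √(2DS/H) gives Q*² = 2DS/H.
From Q* = √(2DS/H): D = Q*²H / (2S) = 134.5² × 15.3 / (2 × 42.1) = 3287.183.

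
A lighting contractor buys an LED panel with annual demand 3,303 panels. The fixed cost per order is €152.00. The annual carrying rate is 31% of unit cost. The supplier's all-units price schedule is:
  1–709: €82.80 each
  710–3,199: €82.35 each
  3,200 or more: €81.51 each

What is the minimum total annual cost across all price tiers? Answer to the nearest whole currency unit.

Holding cost per unit per year at price C is H = 0.31·C.
Candidates are each tier's EOQ (if it falls in that tier) and each price-break quantity.
EOQ at €82.80 = 197.8 (feasible in tier 1): TC = 3,303×€82.80 + (3,303/197.8)×152 + (197.8/2)×0.31×€82.80 = €278,565.17.
EOQ at €82.35 = 198.3 < 710, so use break Q=710: TC = 3,303×€82.35 + (3,303/710.0)×152 + (710.0/2)×0.31×€82.35 = €281,771.79.
EOQ at €81.51 = 199.3 < 3200, so use break Q=3200: TC = 3,303×€81.51 + (3,303/3200.0)×152 + (3200.0/2)×0.31×€81.51 = €309,813.38.
Lowest total cost among the candidates is at Q = 197.8.

TC* ≈ €278,565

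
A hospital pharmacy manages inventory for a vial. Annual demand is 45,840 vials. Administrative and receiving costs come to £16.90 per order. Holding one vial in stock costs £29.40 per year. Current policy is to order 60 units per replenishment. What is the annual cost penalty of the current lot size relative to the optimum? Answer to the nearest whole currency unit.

EOQ = √(2DS/H) = √(2 × 45,840 × 16.9 / 29.4) ≈ 229.57.
Cost at Q* = (D/Q*)S + (Q*/2)H = √(2DSH) ≈ £6,749.23.
Cost at Q = 60: (45,840/60)×16.9 + (60/2)×29.4 = £12,911.60 + £882.00 = £13,793.60.
Excess = £13,793.60 − £6,749.23 = £7,044.37.

Extra cost ≈ £7,044 per year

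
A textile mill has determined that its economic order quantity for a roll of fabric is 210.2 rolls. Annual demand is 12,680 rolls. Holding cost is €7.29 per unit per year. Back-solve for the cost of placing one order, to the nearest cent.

Invert the EOQ relation Q*² = 2DS/H.
From Q* = √(2DS/H): S = Q*²H / (2D) = 210.2² × 7.29 / (2 × 12,680) = 12.7012.

S ≈ €12.70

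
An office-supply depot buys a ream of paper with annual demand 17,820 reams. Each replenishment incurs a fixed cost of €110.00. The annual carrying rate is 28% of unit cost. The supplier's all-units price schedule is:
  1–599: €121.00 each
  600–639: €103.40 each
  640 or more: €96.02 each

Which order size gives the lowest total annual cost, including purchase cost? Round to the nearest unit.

Holding cost per unit per year at price C is H = 0.28·C.
For each price level, check whether its EOQ is feasible; otherwise the best quantity at that price is the breakpoint.
EOQ at €121.00 = 340.2 (feasible in tier 1): TC = 17,820×€121.00 + (17,820/340.2)×110 + (340.2/2)×0.28×€121.00 = €2,167,744.89.
EOQ at €103.40 = 368.0 < 600, so use break Q=600: TC = 17,820×€103.40 + (17,820/600.0)×110 + (600.0/2)×0.28×€103.40 = €1,854,540.60.
EOQ at €96.02 = 381.9 < 640, so use break Q=640: TC = 17,820×€96.02 + (17,820/640.0)×110 + (640.0/2)×0.28×€96.02 = €1,722,742.60.
Lowest total cost is €1,722,742.60 at Q = 640.0.

Q* ≈ 640 reams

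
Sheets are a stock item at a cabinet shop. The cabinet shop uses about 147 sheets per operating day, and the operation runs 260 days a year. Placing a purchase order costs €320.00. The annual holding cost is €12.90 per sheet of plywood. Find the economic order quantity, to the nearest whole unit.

Annual demand D = 147 × 260 = 38,220.
EOQ = √(2DS / H) = √(2 × 38,220 × 320 / 12.9).
= √(24,460,800 / 12.9) = √1,896,186.0465 ≈ 1377.021.

Q* ≈ 1,377 sheets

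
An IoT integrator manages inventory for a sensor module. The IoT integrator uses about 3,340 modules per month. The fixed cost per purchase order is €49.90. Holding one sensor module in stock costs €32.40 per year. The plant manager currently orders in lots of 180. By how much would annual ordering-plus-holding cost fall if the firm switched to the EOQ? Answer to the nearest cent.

Extra cost ≈ €2,642.89 per year

Annual demand D = 3,340 × 12 = 40,080.
EOQ = √(2DS/H) = √(2 × 40,080 × 49.9 / 32.4) ≈ 351.36.
Cost at Q* = (D/Q*)S + (Q*/2)H = √(2DSH) ≈ €11,384.18.
Cost at Q = 180: (40,080/180)×49.9 + (180/2)×32.4 = €11,111.07 + €2,916.00 = €14,027.07.
Excess = €14,027.07 − €11,384.18 = €2,642.89.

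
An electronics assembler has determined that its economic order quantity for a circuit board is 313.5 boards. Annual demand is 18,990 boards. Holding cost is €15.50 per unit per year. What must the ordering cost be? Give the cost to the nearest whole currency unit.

S ≈ €40

Invert the EOQ relation Q*² = 2DS/H.
From Q* = √(2DS/H): S = Q*²H / (2D) = 313.5² × 15.5 / (2 × 18,990) = 40.1099.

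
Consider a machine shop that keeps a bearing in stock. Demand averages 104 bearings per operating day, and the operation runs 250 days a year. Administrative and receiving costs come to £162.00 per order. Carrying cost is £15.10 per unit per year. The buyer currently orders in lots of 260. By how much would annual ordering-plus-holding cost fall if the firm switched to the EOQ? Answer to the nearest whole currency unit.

Extra cost ≈ £6,885 per year

Annual demand D = 104 × 250 = 26,000.
EOQ = √(2DS/H) = √(2 × 26,000 × 162 / 15.1) ≈ 746.91.
Cost at Q* = (D/Q*)S + (Q*/2)H = √(2DSH) ≈ £11,278.40.
Cost at Q = 260: (26,000/260)×162 + (260/2)×15.1 = £16,200.00 + £1,963.00 = £18,163.00.
Excess = £18,163.00 − £11,278.40 = £6,884.60.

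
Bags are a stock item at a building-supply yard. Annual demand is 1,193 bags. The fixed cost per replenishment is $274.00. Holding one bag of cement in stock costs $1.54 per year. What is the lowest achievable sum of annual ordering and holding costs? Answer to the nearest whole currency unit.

EOQ = √(2DS/H) = √(2 × 1,193 × 274 / 1.54) ≈ 651.55.
At the optimum the two cost components are equal, so total cost = 2·(Q*/2)H = Q*·H.
Minimum total = √(2DSH) = √(2 × 1,193 × 274 × 1.54) ≈ 1003.393.

TC* ≈ $1,003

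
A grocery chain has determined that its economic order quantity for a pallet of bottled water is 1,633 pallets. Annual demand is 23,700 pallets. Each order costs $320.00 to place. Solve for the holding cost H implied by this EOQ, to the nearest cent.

Squaring Q* = √(2DS/H) gives Q*² = 2DS/H.
From Q* = √(2DS/H): H = 2DS / Q*² = 2 × 23,700 × 320 / 1,633² = 5.6880.

H ≈ $5.69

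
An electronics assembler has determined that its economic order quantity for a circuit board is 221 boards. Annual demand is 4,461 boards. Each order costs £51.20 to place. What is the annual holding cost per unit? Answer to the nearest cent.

Invert the EOQ relation Q*² = 2DS/H.
From Q* = √(2DS/H): H = 2DS / Q*² = 2 × 4,461 × 51.2 / 221² = 9.3529.

H ≈ £9.35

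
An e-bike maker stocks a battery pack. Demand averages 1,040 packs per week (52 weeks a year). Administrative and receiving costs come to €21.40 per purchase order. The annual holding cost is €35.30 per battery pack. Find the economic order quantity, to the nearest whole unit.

Annual demand D = 1,040 × 52 = 54,080.
EOQ = √(2DS / H) = √(2 × 54,080 × 21.4 / 35.3).
= √(2,314,624 / 35.3) = √65,570.085 ≈ 256.067.

Q* ≈ 256 packs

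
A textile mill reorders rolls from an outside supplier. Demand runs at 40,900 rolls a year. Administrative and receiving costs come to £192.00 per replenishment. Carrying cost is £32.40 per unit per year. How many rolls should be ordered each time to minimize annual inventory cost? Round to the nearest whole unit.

EOQ = √(2DS / H) = √(2 × 40,900 × 192 / 32.4).
= √(15,705,600 / 32.4) = √484,740.7407 ≈ 696.233.

Q* ≈ 696 rolls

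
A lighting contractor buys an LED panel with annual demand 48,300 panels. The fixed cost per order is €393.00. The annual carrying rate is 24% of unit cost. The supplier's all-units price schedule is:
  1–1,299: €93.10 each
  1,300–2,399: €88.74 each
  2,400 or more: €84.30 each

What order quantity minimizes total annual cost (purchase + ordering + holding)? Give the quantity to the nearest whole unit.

Holding cost per unit per year at price C is H = 0.24·C.
Evaluate total cost at each tier's feasible EOQ or, if the EOQ is below the tier, at the tier's minimum quantity.
Tier 1 (€93.10): EOQ = 1303.5 exceeds tier's upper bound 1299, so this tier is dominated.
EOQ at €88.74 = 1335.1 (feasible in tier 2): TC = 48,300×€88.74 + (48,300/1335.1)×393 + (1335.1/2)×0.24×€88.74 = €4,314,576.80.
EOQ at €84.30 = 1369.8 < 2400, so use break Q=2400: TC = 48,300×€84.30 + (48,300/2400.0)×393 + (2400.0/2)×0.24×€84.30 = €4,103,877.52.
Lowest total cost is €4,103,877.52 at Q = 2400.0.

Q* ≈ 2,400 panels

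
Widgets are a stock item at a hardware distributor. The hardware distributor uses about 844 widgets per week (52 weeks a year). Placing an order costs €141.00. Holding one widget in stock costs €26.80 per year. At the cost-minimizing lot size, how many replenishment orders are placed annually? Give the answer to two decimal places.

Annual demand D = 844 × 52 = 43,888.
EOQ = √(2DS/H) = √(2 × 43,888 × 141 / 26.8) ≈ 679.56.
Orders per year = D / Q* = 43,888 / 679.56 ≈ 64.583.

N ≈ 64.58 orders per year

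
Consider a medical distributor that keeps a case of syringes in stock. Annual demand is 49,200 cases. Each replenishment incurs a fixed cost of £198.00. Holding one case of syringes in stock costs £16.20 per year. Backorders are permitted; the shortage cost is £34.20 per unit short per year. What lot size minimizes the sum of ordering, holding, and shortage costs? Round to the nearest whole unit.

Q* ≈ 1,331 cases

With planned backorders, Q* = √(2DS/H) · √((H+B)/B).
√(2DS/H) = √(2 × 49,200 × 198 / 16.2) = 1096.662.
√((H+B)/B) = √((16.2+34.2)/34.2) = 1.2140.
Q* ≈ 1331.297.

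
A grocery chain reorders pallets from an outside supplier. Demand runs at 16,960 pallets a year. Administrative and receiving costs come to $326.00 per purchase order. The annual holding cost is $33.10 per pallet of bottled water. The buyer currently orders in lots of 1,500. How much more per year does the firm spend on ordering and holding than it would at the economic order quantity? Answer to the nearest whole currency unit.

Extra cost ≈ $9,379 per year

EOQ = √(2DS/H) = √(2 × 16,960 × 326 / 33.1) ≈ 577.99.
Cost at Q* = (D/Q*)S + (Q*/2)H = √(2DSH) ≈ $19,131.57.
Cost at Q = 1,500: (16,960/1,500)×326 + (1,500/2)×33.1 = $3,685.97 + $24,825.00 = $28,510.97.
Excess = $28,510.97 − $19,131.57 = $9,379.40.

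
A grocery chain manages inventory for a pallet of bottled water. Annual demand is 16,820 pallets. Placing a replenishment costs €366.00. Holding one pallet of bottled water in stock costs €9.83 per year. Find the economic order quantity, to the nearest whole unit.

EOQ = √(2DS / H) = √(2 × 16,820 × 366 / 9.83).
= √(12,312,240 / 9.83) = √1,252,516.7854 ≈ 1119.159.

Q* ≈ 1,119 pallets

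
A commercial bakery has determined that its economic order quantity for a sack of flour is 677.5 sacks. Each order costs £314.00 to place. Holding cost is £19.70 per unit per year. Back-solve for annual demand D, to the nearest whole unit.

The basic EOQ model gives Q* = √(2DS/H); rearrange for the unknown.
From Q* = √(2DS/H): D = Q*²H / (2S) = 677.5² × 19.7 / (2 × 314) = 14398.763.

D ≈ 14,399 sacks per year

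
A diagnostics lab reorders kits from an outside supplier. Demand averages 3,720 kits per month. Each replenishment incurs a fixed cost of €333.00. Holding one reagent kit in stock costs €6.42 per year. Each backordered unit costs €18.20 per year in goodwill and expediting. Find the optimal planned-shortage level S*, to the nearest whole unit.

S* ≈ 653 kits

Annual demand D = 3,720 × 12 = 44,640.
With planned backorders, Q* = √(2DS/H) · √((H+B)/B).
√(2DS/H) = √(2 × 44,640 × 333 / 6.42) = 2151.948.
√((H+B)/B) = √((6.42+18.2)/18.2) = 1.1631.
Q* ≈ 2502.880.
S* = Q* · H/(H+B) = 2502.880 × 6.42/24.62 ≈ 652.660.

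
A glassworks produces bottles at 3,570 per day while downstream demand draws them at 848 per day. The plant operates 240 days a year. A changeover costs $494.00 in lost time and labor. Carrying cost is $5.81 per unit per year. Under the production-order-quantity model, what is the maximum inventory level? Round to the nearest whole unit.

I_max ≈ 5,137 bottles

Annual demand D = 848 × 240 = 203,520.
Production build-up factor (1 − d/p) = 1 − 848/3,570 = 0.7625.
Q* = √(2DS / (H(1 − d/p))) = √(2 × 203,520 × 494 / (5.81 × 0.7625)).
= √(201,077,760 / 4.4299) ≈ 6737.271.
Maximum inventory = Q*(1 − d/p) = 6737.271 × 0.7625 ≈ 5136.933.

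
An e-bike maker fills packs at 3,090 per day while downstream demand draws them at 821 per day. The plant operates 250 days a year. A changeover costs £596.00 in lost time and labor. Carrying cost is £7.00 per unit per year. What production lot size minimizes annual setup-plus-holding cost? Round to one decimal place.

Q* ≈ 6,899.1 packs

Annual demand D = 821 × 250 = 205,250.
Production build-up factor (1 − d/p) = 1 − 821/3,090 = 0.7343.
Q* = √(2DS / (H(1 − d/p))) = √(2 × 205,250 × 596 / (7 × 0.7343)).
= √(244,658,000 / 5.1401) ≈ 6899.104.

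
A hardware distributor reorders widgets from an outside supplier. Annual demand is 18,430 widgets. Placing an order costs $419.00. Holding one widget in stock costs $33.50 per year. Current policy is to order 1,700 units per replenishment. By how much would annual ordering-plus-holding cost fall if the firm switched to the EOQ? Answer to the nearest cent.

Extra cost ≈ $10,271.35 per year

EOQ = √(2DS/H) = √(2 × 18,430 × 419 / 33.5) ≈ 678.99.
Cost at Q* = (D/Q*)S + (Q*/2)H = √(2DSH) ≈ $22,746.11.
Cost at Q = 1,700: (18,430/1,700)×419 + (1,700/2)×33.5 = $4,542.45 + $28,475.00 = $33,017.45.
Excess = $33,017.45 − $22,746.11 = $10,271.35.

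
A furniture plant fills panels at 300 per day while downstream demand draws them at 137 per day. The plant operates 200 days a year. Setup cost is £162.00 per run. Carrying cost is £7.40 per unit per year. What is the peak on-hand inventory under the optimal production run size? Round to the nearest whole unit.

Annual demand D = 137 × 200 = 27,400.
Production build-up factor (1 − d/p) = 1 − 137/300 = 0.5433.
Q* = √(2DS / (H(1 − d/p))) = √(2 × 27,400 × 162 / (7.4 × 0.5433)).
= √(8,877,600 / 4.0207) ≈ 1485.931.
Maximum inventory = Q*(1 − d/p) = 1485.931 × 0.5433 ≈ 807.356.

I_max ≈ 807 panels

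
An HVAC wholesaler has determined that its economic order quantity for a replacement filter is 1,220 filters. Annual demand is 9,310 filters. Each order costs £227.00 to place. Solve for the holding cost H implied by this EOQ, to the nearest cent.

H ≈ £2.84

Squaring Q* = √(2DS/H) gives Q*² = 2DS/H.
From Q* = √(2DS/H): H = 2DS / Q*² = 2 × 9,310 × 227 / 1,220² = 2.8398.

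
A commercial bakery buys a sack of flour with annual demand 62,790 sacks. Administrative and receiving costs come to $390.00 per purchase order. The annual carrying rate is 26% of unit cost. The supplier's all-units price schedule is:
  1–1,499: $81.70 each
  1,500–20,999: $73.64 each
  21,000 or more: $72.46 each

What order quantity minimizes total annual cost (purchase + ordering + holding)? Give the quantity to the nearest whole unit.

Q* ≈ 1,599 sacks

Holding cost per unit per year at price C is H = 0.26·C.
Evaluate total cost at each tier's feasible EOQ or, if the EOQ is below the tier, at the tier's minimum quantity.
Tier 1 ($81.70): EOQ = 1518.4 exceeds tier's upper bound 1499, so this tier is dominated.
EOQ at $73.64 = 1599.4 (feasible in tier 2): TC = 62,790×$73.64 + (62,790/1599.4)×390 + (1599.4/2)×0.26×$73.64 = $4,654,477.78.
EOQ at $72.46 = 1612.3 < 21000, so use break Q=21000: TC = 62,790×$72.46 + (62,790/21000.0)×390 + (21000.0/2)×0.26×$72.46 = $4,748,745.30.
Lowest total cost is $4,654,477.78 at Q = 1599.4.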